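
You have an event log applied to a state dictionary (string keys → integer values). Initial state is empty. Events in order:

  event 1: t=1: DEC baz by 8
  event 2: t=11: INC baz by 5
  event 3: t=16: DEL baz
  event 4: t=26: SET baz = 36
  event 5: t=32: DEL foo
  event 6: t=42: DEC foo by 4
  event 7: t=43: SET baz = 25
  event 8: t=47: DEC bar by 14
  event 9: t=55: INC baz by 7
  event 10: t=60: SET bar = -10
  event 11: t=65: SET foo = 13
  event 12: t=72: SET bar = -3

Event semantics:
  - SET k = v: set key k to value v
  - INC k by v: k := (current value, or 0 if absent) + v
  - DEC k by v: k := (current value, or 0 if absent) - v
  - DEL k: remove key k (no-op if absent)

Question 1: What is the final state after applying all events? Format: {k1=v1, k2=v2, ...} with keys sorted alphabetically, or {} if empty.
Answer: {bar=-3, baz=32, foo=13}

Derivation:
  after event 1 (t=1: DEC baz by 8): {baz=-8}
  after event 2 (t=11: INC baz by 5): {baz=-3}
  after event 3 (t=16: DEL baz): {}
  after event 4 (t=26: SET baz = 36): {baz=36}
  after event 5 (t=32: DEL foo): {baz=36}
  after event 6 (t=42: DEC foo by 4): {baz=36, foo=-4}
  after event 7 (t=43: SET baz = 25): {baz=25, foo=-4}
  after event 8 (t=47: DEC bar by 14): {bar=-14, baz=25, foo=-4}
  after event 9 (t=55: INC baz by 7): {bar=-14, baz=32, foo=-4}
  after event 10 (t=60: SET bar = -10): {bar=-10, baz=32, foo=-4}
  after event 11 (t=65: SET foo = 13): {bar=-10, baz=32, foo=13}
  after event 12 (t=72: SET bar = -3): {bar=-3, baz=32, foo=13}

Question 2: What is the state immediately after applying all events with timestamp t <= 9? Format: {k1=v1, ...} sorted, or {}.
Answer: {baz=-8}

Derivation:
Apply events with t <= 9 (1 events):
  after event 1 (t=1: DEC baz by 8): {baz=-8}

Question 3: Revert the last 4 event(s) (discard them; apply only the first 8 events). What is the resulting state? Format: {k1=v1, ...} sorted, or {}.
Keep first 8 events (discard last 4):
  after event 1 (t=1: DEC baz by 8): {baz=-8}
  after event 2 (t=11: INC baz by 5): {baz=-3}
  after event 3 (t=16: DEL baz): {}
  after event 4 (t=26: SET baz = 36): {baz=36}
  after event 5 (t=32: DEL foo): {baz=36}
  after event 6 (t=42: DEC foo by 4): {baz=36, foo=-4}
  after event 7 (t=43: SET baz = 25): {baz=25, foo=-4}
  after event 8 (t=47: DEC bar by 14): {bar=-14, baz=25, foo=-4}

Answer: {bar=-14, baz=25, foo=-4}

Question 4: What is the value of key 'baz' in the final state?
Track key 'baz' through all 12 events:
  event 1 (t=1: DEC baz by 8): baz (absent) -> -8
  event 2 (t=11: INC baz by 5): baz -8 -> -3
  event 3 (t=16: DEL baz): baz -3 -> (absent)
  event 4 (t=26: SET baz = 36): baz (absent) -> 36
  event 5 (t=32: DEL foo): baz unchanged
  event 6 (t=42: DEC foo by 4): baz unchanged
  event 7 (t=43: SET baz = 25): baz 36 -> 25
  event 8 (t=47: DEC bar by 14): baz unchanged
  event 9 (t=55: INC baz by 7): baz 25 -> 32
  event 10 (t=60: SET bar = -10): baz unchanged
  event 11 (t=65: SET foo = 13): baz unchanged
  event 12 (t=72: SET bar = -3): baz unchanged
Final: baz = 32

Answer: 32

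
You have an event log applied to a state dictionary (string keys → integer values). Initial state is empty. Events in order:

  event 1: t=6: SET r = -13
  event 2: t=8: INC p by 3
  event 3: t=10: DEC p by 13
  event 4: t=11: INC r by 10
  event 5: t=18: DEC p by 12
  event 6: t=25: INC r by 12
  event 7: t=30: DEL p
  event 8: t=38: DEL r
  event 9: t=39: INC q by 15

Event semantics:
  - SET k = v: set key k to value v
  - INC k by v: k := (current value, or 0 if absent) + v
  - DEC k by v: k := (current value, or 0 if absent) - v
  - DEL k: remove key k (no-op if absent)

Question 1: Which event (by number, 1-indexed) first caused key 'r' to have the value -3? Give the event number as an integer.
Looking for first event where r becomes -3:
  event 1: r = -13
  event 2: r = -13
  event 3: r = -13
  event 4: r -13 -> -3  <-- first match

Answer: 4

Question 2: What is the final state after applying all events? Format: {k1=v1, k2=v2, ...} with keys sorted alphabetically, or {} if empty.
Answer: {q=15}

Derivation:
  after event 1 (t=6: SET r = -13): {r=-13}
  after event 2 (t=8: INC p by 3): {p=3, r=-13}
  after event 3 (t=10: DEC p by 13): {p=-10, r=-13}
  after event 4 (t=11: INC r by 10): {p=-10, r=-3}
  after event 5 (t=18: DEC p by 12): {p=-22, r=-3}
  after event 6 (t=25: INC r by 12): {p=-22, r=9}
  after event 7 (t=30: DEL p): {r=9}
  after event 8 (t=38: DEL r): {}
  after event 9 (t=39: INC q by 15): {q=15}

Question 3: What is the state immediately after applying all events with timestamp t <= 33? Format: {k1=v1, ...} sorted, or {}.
Apply events with t <= 33 (7 events):
  after event 1 (t=6: SET r = -13): {r=-13}
  after event 2 (t=8: INC p by 3): {p=3, r=-13}
  after event 3 (t=10: DEC p by 13): {p=-10, r=-13}
  after event 4 (t=11: INC r by 10): {p=-10, r=-3}
  after event 5 (t=18: DEC p by 12): {p=-22, r=-3}
  after event 6 (t=25: INC r by 12): {p=-22, r=9}
  after event 7 (t=30: DEL p): {r=9}

Answer: {r=9}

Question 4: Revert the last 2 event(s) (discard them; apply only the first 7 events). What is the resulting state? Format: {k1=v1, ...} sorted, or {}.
Answer: {r=9}

Derivation:
Keep first 7 events (discard last 2):
  after event 1 (t=6: SET r = -13): {r=-13}
  after event 2 (t=8: INC p by 3): {p=3, r=-13}
  after event 3 (t=10: DEC p by 13): {p=-10, r=-13}
  after event 4 (t=11: INC r by 10): {p=-10, r=-3}
  after event 5 (t=18: DEC p by 12): {p=-22, r=-3}
  after event 6 (t=25: INC r by 12): {p=-22, r=9}
  after event 7 (t=30: DEL p): {r=9}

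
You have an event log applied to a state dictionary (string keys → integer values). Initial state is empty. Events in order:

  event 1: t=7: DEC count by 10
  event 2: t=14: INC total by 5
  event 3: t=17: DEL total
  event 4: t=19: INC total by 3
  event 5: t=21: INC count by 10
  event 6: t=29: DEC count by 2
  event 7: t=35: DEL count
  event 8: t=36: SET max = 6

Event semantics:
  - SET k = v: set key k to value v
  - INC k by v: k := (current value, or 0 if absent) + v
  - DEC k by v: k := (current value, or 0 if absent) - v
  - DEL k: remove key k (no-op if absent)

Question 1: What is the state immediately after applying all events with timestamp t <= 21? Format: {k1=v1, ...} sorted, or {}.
Apply events with t <= 21 (5 events):
  after event 1 (t=7: DEC count by 10): {count=-10}
  after event 2 (t=14: INC total by 5): {count=-10, total=5}
  after event 3 (t=17: DEL total): {count=-10}
  after event 4 (t=19: INC total by 3): {count=-10, total=3}
  after event 5 (t=21: INC count by 10): {count=0, total=3}

Answer: {count=0, total=3}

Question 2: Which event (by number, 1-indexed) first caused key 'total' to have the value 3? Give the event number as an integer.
Looking for first event where total becomes 3:
  event 2: total = 5
  event 3: total = (absent)
  event 4: total (absent) -> 3  <-- first match

Answer: 4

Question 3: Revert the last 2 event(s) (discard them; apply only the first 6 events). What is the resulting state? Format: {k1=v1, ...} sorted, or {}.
Answer: {count=-2, total=3}

Derivation:
Keep first 6 events (discard last 2):
  after event 1 (t=7: DEC count by 10): {count=-10}
  after event 2 (t=14: INC total by 5): {count=-10, total=5}
  after event 3 (t=17: DEL total): {count=-10}
  after event 4 (t=19: INC total by 3): {count=-10, total=3}
  after event 5 (t=21: INC count by 10): {count=0, total=3}
  after event 6 (t=29: DEC count by 2): {count=-2, total=3}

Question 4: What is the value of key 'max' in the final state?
Track key 'max' through all 8 events:
  event 1 (t=7: DEC count by 10): max unchanged
  event 2 (t=14: INC total by 5): max unchanged
  event 3 (t=17: DEL total): max unchanged
  event 4 (t=19: INC total by 3): max unchanged
  event 5 (t=21: INC count by 10): max unchanged
  event 6 (t=29: DEC count by 2): max unchanged
  event 7 (t=35: DEL count): max unchanged
  event 8 (t=36: SET max = 6): max (absent) -> 6
Final: max = 6

Answer: 6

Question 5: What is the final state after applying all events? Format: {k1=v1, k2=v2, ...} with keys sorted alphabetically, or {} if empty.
  after event 1 (t=7: DEC count by 10): {count=-10}
  after event 2 (t=14: INC total by 5): {count=-10, total=5}
  after event 3 (t=17: DEL total): {count=-10}
  after event 4 (t=19: INC total by 3): {count=-10, total=3}
  after event 5 (t=21: INC count by 10): {count=0, total=3}
  after event 6 (t=29: DEC count by 2): {count=-2, total=3}
  after event 7 (t=35: DEL count): {total=3}
  after event 8 (t=36: SET max = 6): {max=6, total=3}

Answer: {max=6, total=3}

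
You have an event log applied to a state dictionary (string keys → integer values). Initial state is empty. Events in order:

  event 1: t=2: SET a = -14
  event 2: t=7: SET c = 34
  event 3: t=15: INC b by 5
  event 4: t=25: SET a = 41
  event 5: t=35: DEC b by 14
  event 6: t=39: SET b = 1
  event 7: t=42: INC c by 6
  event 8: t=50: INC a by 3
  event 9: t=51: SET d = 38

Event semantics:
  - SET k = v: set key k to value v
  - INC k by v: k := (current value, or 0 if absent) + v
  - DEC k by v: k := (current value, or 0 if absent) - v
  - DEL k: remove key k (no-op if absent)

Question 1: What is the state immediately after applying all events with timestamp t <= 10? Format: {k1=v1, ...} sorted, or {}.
Answer: {a=-14, c=34}

Derivation:
Apply events with t <= 10 (2 events):
  after event 1 (t=2: SET a = -14): {a=-14}
  after event 2 (t=7: SET c = 34): {a=-14, c=34}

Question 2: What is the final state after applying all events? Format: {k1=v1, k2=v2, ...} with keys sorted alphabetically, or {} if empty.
  after event 1 (t=2: SET a = -14): {a=-14}
  after event 2 (t=7: SET c = 34): {a=-14, c=34}
  after event 3 (t=15: INC b by 5): {a=-14, b=5, c=34}
  after event 4 (t=25: SET a = 41): {a=41, b=5, c=34}
  after event 5 (t=35: DEC b by 14): {a=41, b=-9, c=34}
  after event 6 (t=39: SET b = 1): {a=41, b=1, c=34}
  after event 7 (t=42: INC c by 6): {a=41, b=1, c=40}
  after event 8 (t=50: INC a by 3): {a=44, b=1, c=40}
  after event 9 (t=51: SET d = 38): {a=44, b=1, c=40, d=38}

Answer: {a=44, b=1, c=40, d=38}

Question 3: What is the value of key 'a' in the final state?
Track key 'a' through all 9 events:
  event 1 (t=2: SET a = -14): a (absent) -> -14
  event 2 (t=7: SET c = 34): a unchanged
  event 3 (t=15: INC b by 5): a unchanged
  event 4 (t=25: SET a = 41): a -14 -> 41
  event 5 (t=35: DEC b by 14): a unchanged
  event 6 (t=39: SET b = 1): a unchanged
  event 7 (t=42: INC c by 6): a unchanged
  event 8 (t=50: INC a by 3): a 41 -> 44
  event 9 (t=51: SET d = 38): a unchanged
Final: a = 44

Answer: 44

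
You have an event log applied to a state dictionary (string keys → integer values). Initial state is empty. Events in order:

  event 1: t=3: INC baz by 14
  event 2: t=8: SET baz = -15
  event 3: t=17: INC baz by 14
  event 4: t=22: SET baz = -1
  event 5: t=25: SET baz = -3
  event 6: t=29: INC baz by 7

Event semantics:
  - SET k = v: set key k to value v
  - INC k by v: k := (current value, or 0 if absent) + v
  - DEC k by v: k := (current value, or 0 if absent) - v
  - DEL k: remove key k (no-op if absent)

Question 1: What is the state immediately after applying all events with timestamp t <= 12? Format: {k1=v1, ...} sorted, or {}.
Apply events with t <= 12 (2 events):
  after event 1 (t=3: INC baz by 14): {baz=14}
  after event 2 (t=8: SET baz = -15): {baz=-15}

Answer: {baz=-15}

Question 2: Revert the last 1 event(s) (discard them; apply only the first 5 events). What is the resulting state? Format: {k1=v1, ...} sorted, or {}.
Answer: {baz=-3}

Derivation:
Keep first 5 events (discard last 1):
  after event 1 (t=3: INC baz by 14): {baz=14}
  after event 2 (t=8: SET baz = -15): {baz=-15}
  after event 3 (t=17: INC baz by 14): {baz=-1}
  after event 4 (t=22: SET baz = -1): {baz=-1}
  after event 5 (t=25: SET baz = -3): {baz=-3}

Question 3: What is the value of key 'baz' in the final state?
Answer: 4

Derivation:
Track key 'baz' through all 6 events:
  event 1 (t=3: INC baz by 14): baz (absent) -> 14
  event 2 (t=8: SET baz = -15): baz 14 -> -15
  event 3 (t=17: INC baz by 14): baz -15 -> -1
  event 4 (t=22: SET baz = -1): baz -1 -> -1
  event 5 (t=25: SET baz = -3): baz -1 -> -3
  event 6 (t=29: INC baz by 7): baz -3 -> 4
Final: baz = 4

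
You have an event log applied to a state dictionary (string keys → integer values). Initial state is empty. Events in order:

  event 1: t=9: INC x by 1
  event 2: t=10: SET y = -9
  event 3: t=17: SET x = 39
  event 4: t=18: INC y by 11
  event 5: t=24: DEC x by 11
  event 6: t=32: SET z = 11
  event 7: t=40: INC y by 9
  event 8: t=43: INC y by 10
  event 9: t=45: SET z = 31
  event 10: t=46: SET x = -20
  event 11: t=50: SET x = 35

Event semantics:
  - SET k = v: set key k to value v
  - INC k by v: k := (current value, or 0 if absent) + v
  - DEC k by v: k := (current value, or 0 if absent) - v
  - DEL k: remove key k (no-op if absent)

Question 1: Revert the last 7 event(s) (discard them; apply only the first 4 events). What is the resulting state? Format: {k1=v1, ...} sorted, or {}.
Answer: {x=39, y=2}

Derivation:
Keep first 4 events (discard last 7):
  after event 1 (t=9: INC x by 1): {x=1}
  after event 2 (t=10: SET y = -9): {x=1, y=-9}
  after event 3 (t=17: SET x = 39): {x=39, y=-9}
  after event 4 (t=18: INC y by 11): {x=39, y=2}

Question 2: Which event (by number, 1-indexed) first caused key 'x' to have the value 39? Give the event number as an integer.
Looking for first event where x becomes 39:
  event 1: x = 1
  event 2: x = 1
  event 3: x 1 -> 39  <-- first match

Answer: 3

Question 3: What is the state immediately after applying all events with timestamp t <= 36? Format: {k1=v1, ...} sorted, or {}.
Answer: {x=28, y=2, z=11}

Derivation:
Apply events with t <= 36 (6 events):
  after event 1 (t=9: INC x by 1): {x=1}
  after event 2 (t=10: SET y = -9): {x=1, y=-9}
  after event 3 (t=17: SET x = 39): {x=39, y=-9}
  after event 4 (t=18: INC y by 11): {x=39, y=2}
  after event 5 (t=24: DEC x by 11): {x=28, y=2}
  after event 6 (t=32: SET z = 11): {x=28, y=2, z=11}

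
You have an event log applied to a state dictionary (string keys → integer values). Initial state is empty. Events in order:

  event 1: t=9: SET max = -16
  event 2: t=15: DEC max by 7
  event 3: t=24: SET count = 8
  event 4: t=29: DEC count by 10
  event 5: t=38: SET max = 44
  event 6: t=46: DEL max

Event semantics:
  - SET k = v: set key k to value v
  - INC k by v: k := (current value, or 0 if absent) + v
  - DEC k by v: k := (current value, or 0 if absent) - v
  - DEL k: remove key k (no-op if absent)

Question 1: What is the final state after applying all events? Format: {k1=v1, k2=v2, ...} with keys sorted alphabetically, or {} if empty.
  after event 1 (t=9: SET max = -16): {max=-16}
  after event 2 (t=15: DEC max by 7): {max=-23}
  after event 3 (t=24: SET count = 8): {count=8, max=-23}
  after event 4 (t=29: DEC count by 10): {count=-2, max=-23}
  after event 5 (t=38: SET max = 44): {count=-2, max=44}
  after event 6 (t=46: DEL max): {count=-2}

Answer: {count=-2}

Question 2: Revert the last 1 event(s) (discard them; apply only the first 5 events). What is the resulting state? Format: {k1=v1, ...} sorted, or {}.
Answer: {count=-2, max=44}

Derivation:
Keep first 5 events (discard last 1):
  after event 1 (t=9: SET max = -16): {max=-16}
  after event 2 (t=15: DEC max by 7): {max=-23}
  after event 3 (t=24: SET count = 8): {count=8, max=-23}
  after event 4 (t=29: DEC count by 10): {count=-2, max=-23}
  after event 5 (t=38: SET max = 44): {count=-2, max=44}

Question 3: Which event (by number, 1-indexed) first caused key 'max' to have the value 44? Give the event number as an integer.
Looking for first event where max becomes 44:
  event 1: max = -16
  event 2: max = -23
  event 3: max = -23
  event 4: max = -23
  event 5: max -23 -> 44  <-- first match

Answer: 5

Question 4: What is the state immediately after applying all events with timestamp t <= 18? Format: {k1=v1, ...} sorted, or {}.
Apply events with t <= 18 (2 events):
  after event 1 (t=9: SET max = -16): {max=-16}
  after event 2 (t=15: DEC max by 7): {max=-23}

Answer: {max=-23}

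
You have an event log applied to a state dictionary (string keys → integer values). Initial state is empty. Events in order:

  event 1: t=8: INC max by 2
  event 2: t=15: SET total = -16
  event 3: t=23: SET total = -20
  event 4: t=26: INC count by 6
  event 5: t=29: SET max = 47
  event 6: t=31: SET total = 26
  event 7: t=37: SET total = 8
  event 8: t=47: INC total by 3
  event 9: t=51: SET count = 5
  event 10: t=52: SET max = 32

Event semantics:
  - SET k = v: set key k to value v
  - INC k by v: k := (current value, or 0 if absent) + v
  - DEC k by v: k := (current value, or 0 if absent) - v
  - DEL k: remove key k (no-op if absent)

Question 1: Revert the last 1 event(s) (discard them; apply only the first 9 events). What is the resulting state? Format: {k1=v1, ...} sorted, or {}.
Keep first 9 events (discard last 1):
  after event 1 (t=8: INC max by 2): {max=2}
  after event 2 (t=15: SET total = -16): {max=2, total=-16}
  after event 3 (t=23: SET total = -20): {max=2, total=-20}
  after event 4 (t=26: INC count by 6): {count=6, max=2, total=-20}
  after event 5 (t=29: SET max = 47): {count=6, max=47, total=-20}
  after event 6 (t=31: SET total = 26): {count=6, max=47, total=26}
  after event 7 (t=37: SET total = 8): {count=6, max=47, total=8}
  after event 8 (t=47: INC total by 3): {count=6, max=47, total=11}
  after event 9 (t=51: SET count = 5): {count=5, max=47, total=11}

Answer: {count=5, max=47, total=11}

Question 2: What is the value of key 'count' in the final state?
Track key 'count' through all 10 events:
  event 1 (t=8: INC max by 2): count unchanged
  event 2 (t=15: SET total = -16): count unchanged
  event 3 (t=23: SET total = -20): count unchanged
  event 4 (t=26: INC count by 6): count (absent) -> 6
  event 5 (t=29: SET max = 47): count unchanged
  event 6 (t=31: SET total = 26): count unchanged
  event 7 (t=37: SET total = 8): count unchanged
  event 8 (t=47: INC total by 3): count unchanged
  event 9 (t=51: SET count = 5): count 6 -> 5
  event 10 (t=52: SET max = 32): count unchanged
Final: count = 5

Answer: 5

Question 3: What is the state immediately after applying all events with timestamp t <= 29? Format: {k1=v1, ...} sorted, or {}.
Answer: {count=6, max=47, total=-20}

Derivation:
Apply events with t <= 29 (5 events):
  after event 1 (t=8: INC max by 2): {max=2}
  after event 2 (t=15: SET total = -16): {max=2, total=-16}
  after event 3 (t=23: SET total = -20): {max=2, total=-20}
  after event 4 (t=26: INC count by 6): {count=6, max=2, total=-20}
  after event 5 (t=29: SET max = 47): {count=6, max=47, total=-20}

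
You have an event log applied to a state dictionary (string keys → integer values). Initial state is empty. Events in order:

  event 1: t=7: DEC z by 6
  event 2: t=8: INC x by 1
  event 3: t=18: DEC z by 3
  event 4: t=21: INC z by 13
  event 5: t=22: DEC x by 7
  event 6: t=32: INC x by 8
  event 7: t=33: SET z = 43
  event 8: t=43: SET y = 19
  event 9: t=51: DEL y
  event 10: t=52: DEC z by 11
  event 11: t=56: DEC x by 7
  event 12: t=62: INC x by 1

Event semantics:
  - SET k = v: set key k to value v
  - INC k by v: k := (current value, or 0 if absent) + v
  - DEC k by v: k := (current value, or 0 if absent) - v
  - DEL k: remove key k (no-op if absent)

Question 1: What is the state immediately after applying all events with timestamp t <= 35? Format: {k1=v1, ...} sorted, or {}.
Answer: {x=2, z=43}

Derivation:
Apply events with t <= 35 (7 events):
  after event 1 (t=7: DEC z by 6): {z=-6}
  after event 2 (t=8: INC x by 1): {x=1, z=-6}
  after event 3 (t=18: DEC z by 3): {x=1, z=-9}
  after event 4 (t=21: INC z by 13): {x=1, z=4}
  after event 5 (t=22: DEC x by 7): {x=-6, z=4}
  after event 6 (t=32: INC x by 8): {x=2, z=4}
  after event 7 (t=33: SET z = 43): {x=2, z=43}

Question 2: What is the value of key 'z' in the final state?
Answer: 32

Derivation:
Track key 'z' through all 12 events:
  event 1 (t=7: DEC z by 6): z (absent) -> -6
  event 2 (t=8: INC x by 1): z unchanged
  event 3 (t=18: DEC z by 3): z -6 -> -9
  event 4 (t=21: INC z by 13): z -9 -> 4
  event 5 (t=22: DEC x by 7): z unchanged
  event 6 (t=32: INC x by 8): z unchanged
  event 7 (t=33: SET z = 43): z 4 -> 43
  event 8 (t=43: SET y = 19): z unchanged
  event 9 (t=51: DEL y): z unchanged
  event 10 (t=52: DEC z by 11): z 43 -> 32
  event 11 (t=56: DEC x by 7): z unchanged
  event 12 (t=62: INC x by 1): z unchanged
Final: z = 32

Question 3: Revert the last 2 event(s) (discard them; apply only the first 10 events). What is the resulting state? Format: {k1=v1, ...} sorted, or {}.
Keep first 10 events (discard last 2):
  after event 1 (t=7: DEC z by 6): {z=-6}
  after event 2 (t=8: INC x by 1): {x=1, z=-6}
  after event 3 (t=18: DEC z by 3): {x=1, z=-9}
  after event 4 (t=21: INC z by 13): {x=1, z=4}
  after event 5 (t=22: DEC x by 7): {x=-6, z=4}
  after event 6 (t=32: INC x by 8): {x=2, z=4}
  after event 7 (t=33: SET z = 43): {x=2, z=43}
  after event 8 (t=43: SET y = 19): {x=2, y=19, z=43}
  after event 9 (t=51: DEL y): {x=2, z=43}
  after event 10 (t=52: DEC z by 11): {x=2, z=32}

Answer: {x=2, z=32}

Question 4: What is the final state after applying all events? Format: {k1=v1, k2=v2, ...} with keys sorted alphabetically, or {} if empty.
  after event 1 (t=7: DEC z by 6): {z=-6}
  after event 2 (t=8: INC x by 1): {x=1, z=-6}
  after event 3 (t=18: DEC z by 3): {x=1, z=-9}
  after event 4 (t=21: INC z by 13): {x=1, z=4}
  after event 5 (t=22: DEC x by 7): {x=-6, z=4}
  after event 6 (t=32: INC x by 8): {x=2, z=4}
  after event 7 (t=33: SET z = 43): {x=2, z=43}
  after event 8 (t=43: SET y = 19): {x=2, y=19, z=43}
  after event 9 (t=51: DEL y): {x=2, z=43}
  after event 10 (t=52: DEC z by 11): {x=2, z=32}
  after event 11 (t=56: DEC x by 7): {x=-5, z=32}
  after event 12 (t=62: INC x by 1): {x=-4, z=32}

Answer: {x=-4, z=32}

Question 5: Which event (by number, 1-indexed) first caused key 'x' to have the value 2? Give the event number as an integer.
Looking for first event where x becomes 2:
  event 2: x = 1
  event 3: x = 1
  event 4: x = 1
  event 5: x = -6
  event 6: x -6 -> 2  <-- first match

Answer: 6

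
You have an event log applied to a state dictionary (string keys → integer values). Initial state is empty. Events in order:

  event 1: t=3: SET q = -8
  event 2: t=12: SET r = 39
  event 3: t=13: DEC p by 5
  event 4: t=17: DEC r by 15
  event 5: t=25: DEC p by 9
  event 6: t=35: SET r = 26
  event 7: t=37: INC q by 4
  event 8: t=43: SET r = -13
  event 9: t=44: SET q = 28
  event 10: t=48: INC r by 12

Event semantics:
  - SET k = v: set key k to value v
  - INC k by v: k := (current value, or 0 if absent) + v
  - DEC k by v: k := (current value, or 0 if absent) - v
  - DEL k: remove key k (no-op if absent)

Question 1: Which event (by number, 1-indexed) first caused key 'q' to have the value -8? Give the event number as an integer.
Answer: 1

Derivation:
Looking for first event where q becomes -8:
  event 1: q (absent) -> -8  <-- first match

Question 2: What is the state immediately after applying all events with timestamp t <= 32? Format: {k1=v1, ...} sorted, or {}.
Apply events with t <= 32 (5 events):
  after event 1 (t=3: SET q = -8): {q=-8}
  after event 2 (t=12: SET r = 39): {q=-8, r=39}
  after event 3 (t=13: DEC p by 5): {p=-5, q=-8, r=39}
  after event 4 (t=17: DEC r by 15): {p=-5, q=-8, r=24}
  after event 5 (t=25: DEC p by 9): {p=-14, q=-8, r=24}

Answer: {p=-14, q=-8, r=24}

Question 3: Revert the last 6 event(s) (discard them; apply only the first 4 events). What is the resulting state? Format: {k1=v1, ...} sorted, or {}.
Answer: {p=-5, q=-8, r=24}

Derivation:
Keep first 4 events (discard last 6):
  after event 1 (t=3: SET q = -8): {q=-8}
  after event 2 (t=12: SET r = 39): {q=-8, r=39}
  after event 3 (t=13: DEC p by 5): {p=-5, q=-8, r=39}
  after event 4 (t=17: DEC r by 15): {p=-5, q=-8, r=24}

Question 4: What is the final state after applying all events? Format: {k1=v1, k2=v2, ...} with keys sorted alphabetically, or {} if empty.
  after event 1 (t=3: SET q = -8): {q=-8}
  after event 2 (t=12: SET r = 39): {q=-8, r=39}
  after event 3 (t=13: DEC p by 5): {p=-5, q=-8, r=39}
  after event 4 (t=17: DEC r by 15): {p=-5, q=-8, r=24}
  after event 5 (t=25: DEC p by 9): {p=-14, q=-8, r=24}
  after event 6 (t=35: SET r = 26): {p=-14, q=-8, r=26}
  after event 7 (t=37: INC q by 4): {p=-14, q=-4, r=26}
  after event 8 (t=43: SET r = -13): {p=-14, q=-4, r=-13}
  after event 9 (t=44: SET q = 28): {p=-14, q=28, r=-13}
  after event 10 (t=48: INC r by 12): {p=-14, q=28, r=-1}

Answer: {p=-14, q=28, r=-1}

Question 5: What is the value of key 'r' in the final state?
Track key 'r' through all 10 events:
  event 1 (t=3: SET q = -8): r unchanged
  event 2 (t=12: SET r = 39): r (absent) -> 39
  event 3 (t=13: DEC p by 5): r unchanged
  event 4 (t=17: DEC r by 15): r 39 -> 24
  event 5 (t=25: DEC p by 9): r unchanged
  event 6 (t=35: SET r = 26): r 24 -> 26
  event 7 (t=37: INC q by 4): r unchanged
  event 8 (t=43: SET r = -13): r 26 -> -13
  event 9 (t=44: SET q = 28): r unchanged
  event 10 (t=48: INC r by 12): r -13 -> -1
Final: r = -1

Answer: -1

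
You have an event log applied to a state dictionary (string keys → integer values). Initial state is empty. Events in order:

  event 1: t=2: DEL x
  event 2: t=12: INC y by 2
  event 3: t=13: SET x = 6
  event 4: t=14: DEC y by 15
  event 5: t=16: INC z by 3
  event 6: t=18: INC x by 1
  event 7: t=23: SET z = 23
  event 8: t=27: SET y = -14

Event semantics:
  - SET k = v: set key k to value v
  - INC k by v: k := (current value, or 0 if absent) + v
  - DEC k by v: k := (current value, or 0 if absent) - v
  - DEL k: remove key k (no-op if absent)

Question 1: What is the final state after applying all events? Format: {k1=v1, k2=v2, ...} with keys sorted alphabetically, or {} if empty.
  after event 1 (t=2: DEL x): {}
  after event 2 (t=12: INC y by 2): {y=2}
  after event 3 (t=13: SET x = 6): {x=6, y=2}
  after event 4 (t=14: DEC y by 15): {x=6, y=-13}
  after event 5 (t=16: INC z by 3): {x=6, y=-13, z=3}
  after event 6 (t=18: INC x by 1): {x=7, y=-13, z=3}
  after event 7 (t=23: SET z = 23): {x=7, y=-13, z=23}
  after event 8 (t=27: SET y = -14): {x=7, y=-14, z=23}

Answer: {x=7, y=-14, z=23}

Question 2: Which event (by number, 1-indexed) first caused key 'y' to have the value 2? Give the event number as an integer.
Answer: 2

Derivation:
Looking for first event where y becomes 2:
  event 2: y (absent) -> 2  <-- first match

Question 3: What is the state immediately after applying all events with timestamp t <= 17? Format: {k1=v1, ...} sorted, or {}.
Apply events with t <= 17 (5 events):
  after event 1 (t=2: DEL x): {}
  after event 2 (t=12: INC y by 2): {y=2}
  after event 3 (t=13: SET x = 6): {x=6, y=2}
  after event 4 (t=14: DEC y by 15): {x=6, y=-13}
  after event 5 (t=16: INC z by 3): {x=6, y=-13, z=3}

Answer: {x=6, y=-13, z=3}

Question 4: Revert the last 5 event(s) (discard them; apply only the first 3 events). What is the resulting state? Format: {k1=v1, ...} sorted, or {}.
Answer: {x=6, y=2}

Derivation:
Keep first 3 events (discard last 5):
  after event 1 (t=2: DEL x): {}
  after event 2 (t=12: INC y by 2): {y=2}
  after event 3 (t=13: SET x = 6): {x=6, y=2}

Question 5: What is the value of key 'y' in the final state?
Track key 'y' through all 8 events:
  event 1 (t=2: DEL x): y unchanged
  event 2 (t=12: INC y by 2): y (absent) -> 2
  event 3 (t=13: SET x = 6): y unchanged
  event 4 (t=14: DEC y by 15): y 2 -> -13
  event 5 (t=16: INC z by 3): y unchanged
  event 6 (t=18: INC x by 1): y unchanged
  event 7 (t=23: SET z = 23): y unchanged
  event 8 (t=27: SET y = -14): y -13 -> -14
Final: y = -14

Answer: -14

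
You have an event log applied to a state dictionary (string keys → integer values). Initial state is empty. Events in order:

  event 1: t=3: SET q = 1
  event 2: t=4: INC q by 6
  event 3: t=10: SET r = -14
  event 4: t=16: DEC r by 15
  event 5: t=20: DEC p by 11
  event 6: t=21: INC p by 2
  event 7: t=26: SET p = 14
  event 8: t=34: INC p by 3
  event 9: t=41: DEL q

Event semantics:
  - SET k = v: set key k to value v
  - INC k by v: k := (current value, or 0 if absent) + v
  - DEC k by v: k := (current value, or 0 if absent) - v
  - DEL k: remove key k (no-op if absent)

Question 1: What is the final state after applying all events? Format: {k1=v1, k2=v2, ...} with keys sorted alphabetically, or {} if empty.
Answer: {p=17, r=-29}

Derivation:
  after event 1 (t=3: SET q = 1): {q=1}
  after event 2 (t=4: INC q by 6): {q=7}
  after event 3 (t=10: SET r = -14): {q=7, r=-14}
  after event 4 (t=16: DEC r by 15): {q=7, r=-29}
  after event 5 (t=20: DEC p by 11): {p=-11, q=7, r=-29}
  after event 6 (t=21: INC p by 2): {p=-9, q=7, r=-29}
  after event 7 (t=26: SET p = 14): {p=14, q=7, r=-29}
  after event 8 (t=34: INC p by 3): {p=17, q=7, r=-29}
  after event 9 (t=41: DEL q): {p=17, r=-29}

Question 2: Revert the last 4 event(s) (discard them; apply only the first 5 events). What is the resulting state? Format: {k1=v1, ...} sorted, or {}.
Keep first 5 events (discard last 4):
  after event 1 (t=3: SET q = 1): {q=1}
  after event 2 (t=4: INC q by 6): {q=7}
  after event 3 (t=10: SET r = -14): {q=7, r=-14}
  after event 4 (t=16: DEC r by 15): {q=7, r=-29}
  after event 5 (t=20: DEC p by 11): {p=-11, q=7, r=-29}

Answer: {p=-11, q=7, r=-29}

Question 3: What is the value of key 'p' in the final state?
Track key 'p' through all 9 events:
  event 1 (t=3: SET q = 1): p unchanged
  event 2 (t=4: INC q by 6): p unchanged
  event 3 (t=10: SET r = -14): p unchanged
  event 4 (t=16: DEC r by 15): p unchanged
  event 5 (t=20: DEC p by 11): p (absent) -> -11
  event 6 (t=21: INC p by 2): p -11 -> -9
  event 7 (t=26: SET p = 14): p -9 -> 14
  event 8 (t=34: INC p by 3): p 14 -> 17
  event 9 (t=41: DEL q): p unchanged
Final: p = 17

Answer: 17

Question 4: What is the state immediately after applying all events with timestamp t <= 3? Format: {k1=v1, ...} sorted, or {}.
Apply events with t <= 3 (1 events):
  after event 1 (t=3: SET q = 1): {q=1}

Answer: {q=1}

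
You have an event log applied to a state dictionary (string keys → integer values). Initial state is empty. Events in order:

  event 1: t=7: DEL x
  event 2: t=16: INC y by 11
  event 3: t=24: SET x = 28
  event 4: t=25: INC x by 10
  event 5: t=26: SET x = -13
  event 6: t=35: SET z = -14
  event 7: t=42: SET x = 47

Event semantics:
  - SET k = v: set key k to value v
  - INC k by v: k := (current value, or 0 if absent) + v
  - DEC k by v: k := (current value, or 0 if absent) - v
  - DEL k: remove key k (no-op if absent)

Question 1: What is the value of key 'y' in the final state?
Track key 'y' through all 7 events:
  event 1 (t=7: DEL x): y unchanged
  event 2 (t=16: INC y by 11): y (absent) -> 11
  event 3 (t=24: SET x = 28): y unchanged
  event 4 (t=25: INC x by 10): y unchanged
  event 5 (t=26: SET x = -13): y unchanged
  event 6 (t=35: SET z = -14): y unchanged
  event 7 (t=42: SET x = 47): y unchanged
Final: y = 11

Answer: 11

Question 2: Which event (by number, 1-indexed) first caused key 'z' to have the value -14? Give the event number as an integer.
Answer: 6

Derivation:
Looking for first event where z becomes -14:
  event 6: z (absent) -> -14  <-- first match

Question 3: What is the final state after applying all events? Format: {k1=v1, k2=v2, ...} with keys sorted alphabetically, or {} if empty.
  after event 1 (t=7: DEL x): {}
  after event 2 (t=16: INC y by 11): {y=11}
  after event 3 (t=24: SET x = 28): {x=28, y=11}
  after event 4 (t=25: INC x by 10): {x=38, y=11}
  after event 5 (t=26: SET x = -13): {x=-13, y=11}
  after event 6 (t=35: SET z = -14): {x=-13, y=11, z=-14}
  after event 7 (t=42: SET x = 47): {x=47, y=11, z=-14}

Answer: {x=47, y=11, z=-14}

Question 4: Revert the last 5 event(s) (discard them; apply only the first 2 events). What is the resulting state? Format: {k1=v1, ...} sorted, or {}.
Keep first 2 events (discard last 5):
  after event 1 (t=7: DEL x): {}
  after event 2 (t=16: INC y by 11): {y=11}

Answer: {y=11}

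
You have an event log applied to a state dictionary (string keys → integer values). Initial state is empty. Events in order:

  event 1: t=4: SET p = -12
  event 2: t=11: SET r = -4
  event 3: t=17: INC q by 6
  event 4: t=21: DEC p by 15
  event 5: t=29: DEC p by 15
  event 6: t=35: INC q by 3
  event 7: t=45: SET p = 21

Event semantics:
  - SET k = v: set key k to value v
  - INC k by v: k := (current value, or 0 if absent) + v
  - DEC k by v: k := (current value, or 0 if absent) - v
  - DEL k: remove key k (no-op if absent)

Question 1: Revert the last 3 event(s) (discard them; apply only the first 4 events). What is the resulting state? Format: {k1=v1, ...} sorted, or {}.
Answer: {p=-27, q=6, r=-4}

Derivation:
Keep first 4 events (discard last 3):
  after event 1 (t=4: SET p = -12): {p=-12}
  after event 2 (t=11: SET r = -4): {p=-12, r=-4}
  after event 3 (t=17: INC q by 6): {p=-12, q=6, r=-4}
  after event 4 (t=21: DEC p by 15): {p=-27, q=6, r=-4}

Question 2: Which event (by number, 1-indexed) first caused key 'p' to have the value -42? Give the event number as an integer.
Answer: 5

Derivation:
Looking for first event where p becomes -42:
  event 1: p = -12
  event 2: p = -12
  event 3: p = -12
  event 4: p = -27
  event 5: p -27 -> -42  <-- first match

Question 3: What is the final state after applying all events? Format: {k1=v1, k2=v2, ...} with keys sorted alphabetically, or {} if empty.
  after event 1 (t=4: SET p = -12): {p=-12}
  after event 2 (t=11: SET r = -4): {p=-12, r=-4}
  after event 3 (t=17: INC q by 6): {p=-12, q=6, r=-4}
  after event 4 (t=21: DEC p by 15): {p=-27, q=6, r=-4}
  after event 5 (t=29: DEC p by 15): {p=-42, q=6, r=-4}
  after event 6 (t=35: INC q by 3): {p=-42, q=9, r=-4}
  after event 7 (t=45: SET p = 21): {p=21, q=9, r=-4}

Answer: {p=21, q=9, r=-4}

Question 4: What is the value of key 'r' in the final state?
Track key 'r' through all 7 events:
  event 1 (t=4: SET p = -12): r unchanged
  event 2 (t=11: SET r = -4): r (absent) -> -4
  event 3 (t=17: INC q by 6): r unchanged
  event 4 (t=21: DEC p by 15): r unchanged
  event 5 (t=29: DEC p by 15): r unchanged
  event 6 (t=35: INC q by 3): r unchanged
  event 7 (t=45: SET p = 21): r unchanged
Final: r = -4

Answer: -4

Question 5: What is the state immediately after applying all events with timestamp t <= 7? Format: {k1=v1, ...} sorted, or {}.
Answer: {p=-12}

Derivation:
Apply events with t <= 7 (1 events):
  after event 1 (t=4: SET p = -12): {p=-12}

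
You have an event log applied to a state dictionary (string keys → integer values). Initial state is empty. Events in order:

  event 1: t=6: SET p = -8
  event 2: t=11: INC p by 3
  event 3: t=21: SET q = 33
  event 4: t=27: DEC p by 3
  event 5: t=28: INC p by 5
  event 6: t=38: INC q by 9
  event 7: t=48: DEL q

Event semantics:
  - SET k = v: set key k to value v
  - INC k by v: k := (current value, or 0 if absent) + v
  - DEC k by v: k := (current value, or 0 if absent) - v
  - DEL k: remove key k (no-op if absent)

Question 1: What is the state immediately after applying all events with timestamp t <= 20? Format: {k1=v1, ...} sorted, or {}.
Answer: {p=-5}

Derivation:
Apply events with t <= 20 (2 events):
  after event 1 (t=6: SET p = -8): {p=-8}
  after event 2 (t=11: INC p by 3): {p=-5}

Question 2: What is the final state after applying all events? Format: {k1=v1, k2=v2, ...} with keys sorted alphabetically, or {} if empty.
Answer: {p=-3}

Derivation:
  after event 1 (t=6: SET p = -8): {p=-8}
  after event 2 (t=11: INC p by 3): {p=-5}
  after event 3 (t=21: SET q = 33): {p=-5, q=33}
  after event 4 (t=27: DEC p by 3): {p=-8, q=33}
  after event 5 (t=28: INC p by 5): {p=-3, q=33}
  after event 6 (t=38: INC q by 9): {p=-3, q=42}
  after event 7 (t=48: DEL q): {p=-3}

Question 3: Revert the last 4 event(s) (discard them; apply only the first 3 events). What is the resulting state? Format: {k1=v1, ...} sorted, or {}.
Keep first 3 events (discard last 4):
  after event 1 (t=6: SET p = -8): {p=-8}
  after event 2 (t=11: INC p by 3): {p=-5}
  after event 3 (t=21: SET q = 33): {p=-5, q=33}

Answer: {p=-5, q=33}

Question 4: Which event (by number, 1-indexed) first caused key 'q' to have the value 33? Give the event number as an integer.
Looking for first event where q becomes 33:
  event 3: q (absent) -> 33  <-- first match

Answer: 3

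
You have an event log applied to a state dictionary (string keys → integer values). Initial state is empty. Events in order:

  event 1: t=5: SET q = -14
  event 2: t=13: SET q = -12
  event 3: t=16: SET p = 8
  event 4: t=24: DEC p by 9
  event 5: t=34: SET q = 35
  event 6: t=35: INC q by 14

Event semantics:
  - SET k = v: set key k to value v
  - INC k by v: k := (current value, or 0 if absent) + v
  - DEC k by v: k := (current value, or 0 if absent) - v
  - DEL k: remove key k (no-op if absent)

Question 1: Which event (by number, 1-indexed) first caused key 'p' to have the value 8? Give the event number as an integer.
Answer: 3

Derivation:
Looking for first event where p becomes 8:
  event 3: p (absent) -> 8  <-- first match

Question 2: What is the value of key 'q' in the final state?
Track key 'q' through all 6 events:
  event 1 (t=5: SET q = -14): q (absent) -> -14
  event 2 (t=13: SET q = -12): q -14 -> -12
  event 3 (t=16: SET p = 8): q unchanged
  event 4 (t=24: DEC p by 9): q unchanged
  event 5 (t=34: SET q = 35): q -12 -> 35
  event 6 (t=35: INC q by 14): q 35 -> 49
Final: q = 49

Answer: 49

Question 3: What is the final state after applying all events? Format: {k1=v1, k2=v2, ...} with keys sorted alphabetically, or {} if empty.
Answer: {p=-1, q=49}

Derivation:
  after event 1 (t=5: SET q = -14): {q=-14}
  after event 2 (t=13: SET q = -12): {q=-12}
  after event 3 (t=16: SET p = 8): {p=8, q=-12}
  after event 4 (t=24: DEC p by 9): {p=-1, q=-12}
  after event 5 (t=34: SET q = 35): {p=-1, q=35}
  after event 6 (t=35: INC q by 14): {p=-1, q=49}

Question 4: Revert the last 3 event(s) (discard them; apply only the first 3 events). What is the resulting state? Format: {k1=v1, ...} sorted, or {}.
Keep first 3 events (discard last 3):
  after event 1 (t=5: SET q = -14): {q=-14}
  after event 2 (t=13: SET q = -12): {q=-12}
  after event 3 (t=16: SET p = 8): {p=8, q=-12}

Answer: {p=8, q=-12}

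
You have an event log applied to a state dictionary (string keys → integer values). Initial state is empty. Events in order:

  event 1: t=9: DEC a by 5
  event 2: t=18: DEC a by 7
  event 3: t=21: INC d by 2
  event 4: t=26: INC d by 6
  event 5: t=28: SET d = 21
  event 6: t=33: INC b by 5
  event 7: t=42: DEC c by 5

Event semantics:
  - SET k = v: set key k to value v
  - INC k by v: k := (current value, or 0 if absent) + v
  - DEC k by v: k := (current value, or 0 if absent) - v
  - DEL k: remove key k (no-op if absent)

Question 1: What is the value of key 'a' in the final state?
Answer: -12

Derivation:
Track key 'a' through all 7 events:
  event 1 (t=9: DEC a by 5): a (absent) -> -5
  event 2 (t=18: DEC a by 7): a -5 -> -12
  event 3 (t=21: INC d by 2): a unchanged
  event 4 (t=26: INC d by 6): a unchanged
  event 5 (t=28: SET d = 21): a unchanged
  event 6 (t=33: INC b by 5): a unchanged
  event 7 (t=42: DEC c by 5): a unchanged
Final: a = -12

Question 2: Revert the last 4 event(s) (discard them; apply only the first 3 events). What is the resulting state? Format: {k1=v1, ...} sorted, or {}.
Answer: {a=-12, d=2}

Derivation:
Keep first 3 events (discard last 4):
  after event 1 (t=9: DEC a by 5): {a=-5}
  after event 2 (t=18: DEC a by 7): {a=-12}
  after event 3 (t=21: INC d by 2): {a=-12, d=2}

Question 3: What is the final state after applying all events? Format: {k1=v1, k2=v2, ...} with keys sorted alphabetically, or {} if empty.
Answer: {a=-12, b=5, c=-5, d=21}

Derivation:
  after event 1 (t=9: DEC a by 5): {a=-5}
  after event 2 (t=18: DEC a by 7): {a=-12}
  after event 3 (t=21: INC d by 2): {a=-12, d=2}
  after event 4 (t=26: INC d by 6): {a=-12, d=8}
  after event 5 (t=28: SET d = 21): {a=-12, d=21}
  after event 6 (t=33: INC b by 5): {a=-12, b=5, d=21}
  after event 7 (t=42: DEC c by 5): {a=-12, b=5, c=-5, d=21}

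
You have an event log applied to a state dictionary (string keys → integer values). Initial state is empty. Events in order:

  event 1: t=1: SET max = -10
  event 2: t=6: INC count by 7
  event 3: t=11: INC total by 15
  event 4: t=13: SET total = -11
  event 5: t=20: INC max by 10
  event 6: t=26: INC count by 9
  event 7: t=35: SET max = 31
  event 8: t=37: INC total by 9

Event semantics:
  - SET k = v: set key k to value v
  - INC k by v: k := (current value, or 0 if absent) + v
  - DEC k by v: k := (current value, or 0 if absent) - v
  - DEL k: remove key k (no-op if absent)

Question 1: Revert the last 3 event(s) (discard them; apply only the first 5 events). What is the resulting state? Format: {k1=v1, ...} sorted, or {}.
Keep first 5 events (discard last 3):
  after event 1 (t=1: SET max = -10): {max=-10}
  after event 2 (t=6: INC count by 7): {count=7, max=-10}
  after event 3 (t=11: INC total by 15): {count=7, max=-10, total=15}
  after event 4 (t=13: SET total = -11): {count=7, max=-10, total=-11}
  after event 5 (t=20: INC max by 10): {count=7, max=0, total=-11}

Answer: {count=7, max=0, total=-11}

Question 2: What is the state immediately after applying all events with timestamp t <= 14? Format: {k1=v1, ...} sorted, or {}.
Apply events with t <= 14 (4 events):
  after event 1 (t=1: SET max = -10): {max=-10}
  after event 2 (t=6: INC count by 7): {count=7, max=-10}
  after event 3 (t=11: INC total by 15): {count=7, max=-10, total=15}
  after event 4 (t=13: SET total = -11): {count=7, max=-10, total=-11}

Answer: {count=7, max=-10, total=-11}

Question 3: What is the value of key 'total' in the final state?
Answer: -2

Derivation:
Track key 'total' through all 8 events:
  event 1 (t=1: SET max = -10): total unchanged
  event 2 (t=6: INC count by 7): total unchanged
  event 3 (t=11: INC total by 15): total (absent) -> 15
  event 4 (t=13: SET total = -11): total 15 -> -11
  event 5 (t=20: INC max by 10): total unchanged
  event 6 (t=26: INC count by 9): total unchanged
  event 7 (t=35: SET max = 31): total unchanged
  event 8 (t=37: INC total by 9): total -11 -> -2
Final: total = -2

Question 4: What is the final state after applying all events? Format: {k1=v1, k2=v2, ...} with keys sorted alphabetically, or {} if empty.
Answer: {count=16, max=31, total=-2}

Derivation:
  after event 1 (t=1: SET max = -10): {max=-10}
  after event 2 (t=6: INC count by 7): {count=7, max=-10}
  after event 3 (t=11: INC total by 15): {count=7, max=-10, total=15}
  after event 4 (t=13: SET total = -11): {count=7, max=-10, total=-11}
  after event 5 (t=20: INC max by 10): {count=7, max=0, total=-11}
  after event 6 (t=26: INC count by 9): {count=16, max=0, total=-11}
  after event 7 (t=35: SET max = 31): {count=16, max=31, total=-11}
  after event 8 (t=37: INC total by 9): {count=16, max=31, total=-2}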